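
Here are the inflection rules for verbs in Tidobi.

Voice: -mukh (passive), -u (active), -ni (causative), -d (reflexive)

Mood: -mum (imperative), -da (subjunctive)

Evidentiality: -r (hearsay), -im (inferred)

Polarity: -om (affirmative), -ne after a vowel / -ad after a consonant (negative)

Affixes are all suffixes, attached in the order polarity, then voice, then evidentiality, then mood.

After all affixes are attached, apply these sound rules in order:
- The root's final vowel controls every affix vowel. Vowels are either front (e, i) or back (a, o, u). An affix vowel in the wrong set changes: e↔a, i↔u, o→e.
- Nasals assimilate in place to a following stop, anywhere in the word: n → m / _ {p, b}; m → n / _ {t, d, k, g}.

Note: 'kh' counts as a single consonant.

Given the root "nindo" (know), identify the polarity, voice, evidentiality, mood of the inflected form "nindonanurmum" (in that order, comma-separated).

Segment: nindo-ne-ni-r-mum.
polarity: -ne/ad → negative.
voice: -ni → causative.
evidentiality: -r → hearsay.
mood: -mum → imperative.

negative, causative, hearsay, imperative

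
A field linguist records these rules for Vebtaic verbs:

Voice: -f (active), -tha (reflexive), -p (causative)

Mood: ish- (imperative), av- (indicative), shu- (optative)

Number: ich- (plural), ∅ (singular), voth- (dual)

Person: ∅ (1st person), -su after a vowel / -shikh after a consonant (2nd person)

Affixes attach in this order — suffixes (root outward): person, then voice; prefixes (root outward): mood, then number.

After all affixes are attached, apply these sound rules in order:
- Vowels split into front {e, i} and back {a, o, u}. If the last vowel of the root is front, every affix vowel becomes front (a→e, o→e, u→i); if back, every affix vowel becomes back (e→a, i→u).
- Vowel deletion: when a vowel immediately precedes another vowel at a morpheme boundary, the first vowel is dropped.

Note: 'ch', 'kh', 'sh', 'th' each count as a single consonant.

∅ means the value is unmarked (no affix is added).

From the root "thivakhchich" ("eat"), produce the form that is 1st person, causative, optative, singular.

shithivakhchichp

Attach mood optative shu- → shuthivakhchich.
person = 1st person: zero marking, form stays shuthivakhchich.
number = singular: zero marking, form stays shuthivakhchich.
Attach voice causative -p → shuthivakhchichp.
Apply vowel harmony: shuthivakhchichp → shithivakhchichp.
Vowel deletion: no change.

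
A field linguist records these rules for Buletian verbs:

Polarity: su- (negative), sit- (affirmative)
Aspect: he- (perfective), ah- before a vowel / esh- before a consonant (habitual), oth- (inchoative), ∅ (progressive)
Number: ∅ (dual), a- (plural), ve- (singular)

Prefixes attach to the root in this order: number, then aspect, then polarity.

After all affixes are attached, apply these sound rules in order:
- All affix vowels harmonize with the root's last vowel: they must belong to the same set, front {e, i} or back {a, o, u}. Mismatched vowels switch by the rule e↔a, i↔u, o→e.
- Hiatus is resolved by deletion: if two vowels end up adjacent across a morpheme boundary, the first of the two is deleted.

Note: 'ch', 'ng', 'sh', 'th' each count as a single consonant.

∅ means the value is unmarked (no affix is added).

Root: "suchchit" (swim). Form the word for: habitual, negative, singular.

Attach number singular ve- → vesuchchit.
Attach aspect habitual esh- (before consonant 'v') → eshvesuchchit.
Attach polarity negative su- → sueshvesuchchit.
Apply vowel harmony: sueshvesuchchit → sieshvesuchchit.
Apply vowel deletion: sieshvesuchchit → seshvesuchchit.

seshvesuchchit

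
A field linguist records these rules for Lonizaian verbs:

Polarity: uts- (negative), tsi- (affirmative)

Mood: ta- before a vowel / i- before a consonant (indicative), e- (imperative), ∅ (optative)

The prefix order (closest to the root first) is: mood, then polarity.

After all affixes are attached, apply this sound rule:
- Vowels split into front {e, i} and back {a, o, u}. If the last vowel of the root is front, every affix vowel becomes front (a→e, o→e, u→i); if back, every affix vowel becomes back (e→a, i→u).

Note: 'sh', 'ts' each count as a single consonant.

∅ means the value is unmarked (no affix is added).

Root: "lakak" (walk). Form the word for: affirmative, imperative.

Attach mood imperative e- → elakak.
Attach polarity affirmative tsi- → tsielakak.
Apply vowel harmony: tsielakak → tsualakak.

tsualakak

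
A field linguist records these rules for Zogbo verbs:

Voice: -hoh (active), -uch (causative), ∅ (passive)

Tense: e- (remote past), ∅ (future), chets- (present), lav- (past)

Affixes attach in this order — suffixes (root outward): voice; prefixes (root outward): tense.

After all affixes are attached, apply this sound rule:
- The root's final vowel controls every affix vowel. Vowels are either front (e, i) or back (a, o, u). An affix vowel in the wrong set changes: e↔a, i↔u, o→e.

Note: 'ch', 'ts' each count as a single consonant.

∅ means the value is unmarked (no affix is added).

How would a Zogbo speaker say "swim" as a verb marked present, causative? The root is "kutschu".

Attach voice causative -uch → kutschuuch.
Attach tense present chets- → chetskutschuuch.
Apply vowel harmony: chetskutschuuch → chatskutschuuch.

chatskutschuuch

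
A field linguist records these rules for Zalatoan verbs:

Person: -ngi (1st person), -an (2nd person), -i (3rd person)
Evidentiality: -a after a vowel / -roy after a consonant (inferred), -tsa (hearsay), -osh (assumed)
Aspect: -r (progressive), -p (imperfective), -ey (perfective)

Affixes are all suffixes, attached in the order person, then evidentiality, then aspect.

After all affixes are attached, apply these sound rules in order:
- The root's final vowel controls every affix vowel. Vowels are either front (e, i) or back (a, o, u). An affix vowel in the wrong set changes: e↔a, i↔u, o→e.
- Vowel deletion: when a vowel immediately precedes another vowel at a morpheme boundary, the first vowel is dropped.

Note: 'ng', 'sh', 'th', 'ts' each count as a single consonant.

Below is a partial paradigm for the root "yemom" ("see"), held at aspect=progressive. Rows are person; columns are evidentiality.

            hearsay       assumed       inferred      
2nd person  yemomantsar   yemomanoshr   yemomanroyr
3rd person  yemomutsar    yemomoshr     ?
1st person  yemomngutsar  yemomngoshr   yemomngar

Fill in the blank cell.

yemomar

Attach person 3rd person -i → yemomi.
Attach evidentiality inferred -a (after vowel 'i') → yemomia.
Attach aspect progressive -r → yemomiar.
Apply vowel harmony: yemomiar → yemomuar.
Apply vowel deletion: yemomuar → yemomar.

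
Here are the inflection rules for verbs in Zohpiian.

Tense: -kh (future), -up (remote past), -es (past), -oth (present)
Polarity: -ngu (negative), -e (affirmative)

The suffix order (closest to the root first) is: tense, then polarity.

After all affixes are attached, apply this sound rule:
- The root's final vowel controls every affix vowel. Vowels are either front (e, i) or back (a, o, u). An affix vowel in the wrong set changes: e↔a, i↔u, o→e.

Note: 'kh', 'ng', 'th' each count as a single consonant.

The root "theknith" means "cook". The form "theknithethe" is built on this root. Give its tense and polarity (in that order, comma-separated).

present, affirmative

Segment: theknith-oth-e.
tense: -oth → present.
polarity: -e → affirmative.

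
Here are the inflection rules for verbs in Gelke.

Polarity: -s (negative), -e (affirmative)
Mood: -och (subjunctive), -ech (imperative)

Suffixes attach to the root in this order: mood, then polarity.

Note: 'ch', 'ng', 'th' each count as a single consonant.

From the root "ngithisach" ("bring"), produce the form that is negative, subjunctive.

Attach mood subjunctive -och → ngithisachoch.
Attach polarity negative -s → ngithisachochs.

ngithisachochs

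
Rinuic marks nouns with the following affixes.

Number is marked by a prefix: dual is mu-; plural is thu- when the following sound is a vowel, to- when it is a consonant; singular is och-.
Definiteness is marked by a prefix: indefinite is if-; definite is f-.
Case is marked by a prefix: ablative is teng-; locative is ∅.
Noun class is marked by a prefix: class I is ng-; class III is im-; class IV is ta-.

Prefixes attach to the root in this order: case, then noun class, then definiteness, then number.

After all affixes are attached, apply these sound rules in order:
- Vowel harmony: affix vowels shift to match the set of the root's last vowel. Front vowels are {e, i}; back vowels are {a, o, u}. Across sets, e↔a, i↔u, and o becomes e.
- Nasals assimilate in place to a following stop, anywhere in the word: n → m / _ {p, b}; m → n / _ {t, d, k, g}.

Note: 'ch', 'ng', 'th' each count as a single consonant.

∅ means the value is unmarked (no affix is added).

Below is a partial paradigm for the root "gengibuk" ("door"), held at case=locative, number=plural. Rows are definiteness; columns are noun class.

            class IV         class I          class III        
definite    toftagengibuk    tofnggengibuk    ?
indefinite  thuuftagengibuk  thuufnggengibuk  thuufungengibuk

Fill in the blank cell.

case = locative: zero marking, form stays gengibuk.
Attach noun class class III im- → imgengibuk.
Attach definiteness definite f- → fimgengibuk.
Attach number plural to- (before consonant 'f') → tofimgengibuk.
Apply vowel harmony: tofimgengibuk → tofumgengibuk.
Apply nasal assimilation: tofumgengibuk → tofungengibuk.

tofungengibuk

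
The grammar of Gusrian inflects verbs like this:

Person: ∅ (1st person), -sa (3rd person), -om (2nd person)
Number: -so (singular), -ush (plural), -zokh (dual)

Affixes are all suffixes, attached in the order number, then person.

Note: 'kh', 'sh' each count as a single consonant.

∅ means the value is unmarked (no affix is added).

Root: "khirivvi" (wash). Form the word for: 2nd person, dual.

khirivvizokhom

Attach number dual -zokh → khirivvizokh.
Attach person 2nd person -om → khirivvizokhom.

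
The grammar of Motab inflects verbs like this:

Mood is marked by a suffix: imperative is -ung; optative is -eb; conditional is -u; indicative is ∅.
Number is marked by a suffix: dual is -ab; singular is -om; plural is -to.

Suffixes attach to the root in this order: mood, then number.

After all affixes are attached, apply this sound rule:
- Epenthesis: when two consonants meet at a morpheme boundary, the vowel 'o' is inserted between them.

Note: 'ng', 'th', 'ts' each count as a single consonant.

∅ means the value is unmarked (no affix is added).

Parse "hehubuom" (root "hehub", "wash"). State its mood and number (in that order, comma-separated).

conditional, singular

Segment: hehub-u-om.
mood: -u → conditional.
number: -om → singular.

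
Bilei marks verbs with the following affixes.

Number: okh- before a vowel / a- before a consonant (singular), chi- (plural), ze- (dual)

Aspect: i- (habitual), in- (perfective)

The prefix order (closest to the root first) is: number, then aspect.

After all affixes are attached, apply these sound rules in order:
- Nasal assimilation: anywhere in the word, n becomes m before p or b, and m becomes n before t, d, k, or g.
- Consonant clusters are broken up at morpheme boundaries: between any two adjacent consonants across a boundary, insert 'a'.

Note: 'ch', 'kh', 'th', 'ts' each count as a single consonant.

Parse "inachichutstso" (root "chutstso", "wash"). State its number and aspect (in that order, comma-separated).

Segment: in-chi-chutstso.
number: chi- → plural.
aspect: in- → perfective.

plural, perfective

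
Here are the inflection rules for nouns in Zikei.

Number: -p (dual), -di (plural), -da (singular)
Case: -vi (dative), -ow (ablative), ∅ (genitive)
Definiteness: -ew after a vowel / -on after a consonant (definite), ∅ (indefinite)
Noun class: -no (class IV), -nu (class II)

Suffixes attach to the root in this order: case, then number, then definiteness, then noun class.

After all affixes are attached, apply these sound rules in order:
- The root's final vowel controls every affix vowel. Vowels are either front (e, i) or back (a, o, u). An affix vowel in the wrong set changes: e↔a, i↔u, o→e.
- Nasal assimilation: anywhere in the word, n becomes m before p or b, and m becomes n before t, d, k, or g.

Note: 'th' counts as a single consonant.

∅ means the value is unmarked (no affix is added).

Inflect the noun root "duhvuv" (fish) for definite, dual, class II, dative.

Attach case dative -vi → duhvuvvi.
Attach number dual -p → duhvuvvip.
Attach definiteness definite -on (after consonant 'p') → duhvuvvipon.
Attach noun class class II -nu → duhvuvviponnu.
Apply vowel harmony: duhvuvviponnu → duhvuvvuponnu.
Nasal assimilation: no change.

duhvuvvuponnu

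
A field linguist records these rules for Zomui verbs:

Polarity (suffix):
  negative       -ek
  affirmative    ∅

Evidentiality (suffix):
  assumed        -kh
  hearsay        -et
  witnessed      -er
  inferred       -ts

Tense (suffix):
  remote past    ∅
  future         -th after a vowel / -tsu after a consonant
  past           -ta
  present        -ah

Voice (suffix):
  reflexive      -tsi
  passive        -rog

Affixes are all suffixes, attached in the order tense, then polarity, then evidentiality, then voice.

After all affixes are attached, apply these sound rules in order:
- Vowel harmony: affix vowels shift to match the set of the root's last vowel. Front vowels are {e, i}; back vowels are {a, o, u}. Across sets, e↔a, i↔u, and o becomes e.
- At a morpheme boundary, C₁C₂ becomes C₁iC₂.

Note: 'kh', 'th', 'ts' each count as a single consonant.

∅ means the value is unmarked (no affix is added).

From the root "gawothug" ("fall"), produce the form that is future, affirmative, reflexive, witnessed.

gawothugitsuaritsu

Attach tense future -tsu (after consonant 'g') → gawothugtsu.
polarity = affirmative: zero marking, form stays gawothugtsu.
Attach evidentiality witnessed -er → gawothugtsuer.
Attach voice reflexive -tsi → gawothugtsuertsi.
Apply vowel harmony: gawothugtsuertsi → gawothugtsuartsu.
Apply epenthesis: gawothugtsuartsu → gawothugitsuaritsu.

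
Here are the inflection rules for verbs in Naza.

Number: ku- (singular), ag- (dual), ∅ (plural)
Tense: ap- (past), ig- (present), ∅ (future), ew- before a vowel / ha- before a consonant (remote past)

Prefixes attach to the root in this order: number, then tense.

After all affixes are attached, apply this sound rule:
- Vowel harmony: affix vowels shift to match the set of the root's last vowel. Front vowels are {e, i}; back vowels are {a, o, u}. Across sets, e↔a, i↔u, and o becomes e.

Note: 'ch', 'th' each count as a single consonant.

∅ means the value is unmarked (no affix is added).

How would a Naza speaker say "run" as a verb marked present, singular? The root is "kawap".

ugkukawap

Attach number singular ku- → kukawap.
Attach tense present ig- → igkukawap.
Apply vowel harmony: igkukawap → ugkukawap.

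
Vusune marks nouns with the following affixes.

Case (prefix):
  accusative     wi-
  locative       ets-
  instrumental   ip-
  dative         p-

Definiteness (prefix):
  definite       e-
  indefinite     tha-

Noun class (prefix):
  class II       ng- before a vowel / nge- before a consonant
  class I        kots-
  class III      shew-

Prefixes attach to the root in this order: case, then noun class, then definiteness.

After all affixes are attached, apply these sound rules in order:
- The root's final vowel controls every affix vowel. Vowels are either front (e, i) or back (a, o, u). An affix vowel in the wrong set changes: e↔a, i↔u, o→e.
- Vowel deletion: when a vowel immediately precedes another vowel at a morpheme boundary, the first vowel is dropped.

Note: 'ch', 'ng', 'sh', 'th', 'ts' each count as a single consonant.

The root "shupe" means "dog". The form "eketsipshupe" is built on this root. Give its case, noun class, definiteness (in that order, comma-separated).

Segment: e-kots-ip-shupe.
case: ip- → instrumental.
noun class: kots- → class I.
definiteness: e- → definite.

instrumental, class I, definite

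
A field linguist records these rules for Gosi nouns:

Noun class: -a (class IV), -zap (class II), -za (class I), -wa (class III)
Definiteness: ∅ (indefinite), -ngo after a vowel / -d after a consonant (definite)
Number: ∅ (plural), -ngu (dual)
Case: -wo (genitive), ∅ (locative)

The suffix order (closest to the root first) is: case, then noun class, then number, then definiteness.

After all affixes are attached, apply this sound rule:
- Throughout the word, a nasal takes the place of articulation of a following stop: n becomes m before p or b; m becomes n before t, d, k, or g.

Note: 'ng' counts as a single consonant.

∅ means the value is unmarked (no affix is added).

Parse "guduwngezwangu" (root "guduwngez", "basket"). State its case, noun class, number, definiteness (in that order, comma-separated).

locative, class III, dual, indefinite

Segment: guduwngez-wa-ngu.
case: ∅ → locative.
noun class: -wa → class III.
number: -ngu → dual.
definiteness: ∅ → indefinite.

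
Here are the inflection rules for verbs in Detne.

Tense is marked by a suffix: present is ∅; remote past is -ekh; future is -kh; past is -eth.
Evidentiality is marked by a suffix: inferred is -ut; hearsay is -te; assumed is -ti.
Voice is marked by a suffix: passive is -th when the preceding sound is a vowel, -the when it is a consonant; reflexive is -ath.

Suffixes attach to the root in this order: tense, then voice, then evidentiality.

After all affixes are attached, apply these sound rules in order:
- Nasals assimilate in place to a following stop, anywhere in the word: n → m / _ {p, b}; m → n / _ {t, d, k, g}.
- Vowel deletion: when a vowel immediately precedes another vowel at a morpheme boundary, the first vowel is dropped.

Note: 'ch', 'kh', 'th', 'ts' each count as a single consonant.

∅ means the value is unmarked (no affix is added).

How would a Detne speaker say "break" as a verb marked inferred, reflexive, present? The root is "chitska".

chitskathut

tense = present: zero marking, form stays chitska.
Attach voice reflexive -ath → chitskaath.
Attach evidentiality inferred -ut → chitskaathut.
Nasal assimilation: no change.
Apply vowel deletion: chitskaathut → chitskathut.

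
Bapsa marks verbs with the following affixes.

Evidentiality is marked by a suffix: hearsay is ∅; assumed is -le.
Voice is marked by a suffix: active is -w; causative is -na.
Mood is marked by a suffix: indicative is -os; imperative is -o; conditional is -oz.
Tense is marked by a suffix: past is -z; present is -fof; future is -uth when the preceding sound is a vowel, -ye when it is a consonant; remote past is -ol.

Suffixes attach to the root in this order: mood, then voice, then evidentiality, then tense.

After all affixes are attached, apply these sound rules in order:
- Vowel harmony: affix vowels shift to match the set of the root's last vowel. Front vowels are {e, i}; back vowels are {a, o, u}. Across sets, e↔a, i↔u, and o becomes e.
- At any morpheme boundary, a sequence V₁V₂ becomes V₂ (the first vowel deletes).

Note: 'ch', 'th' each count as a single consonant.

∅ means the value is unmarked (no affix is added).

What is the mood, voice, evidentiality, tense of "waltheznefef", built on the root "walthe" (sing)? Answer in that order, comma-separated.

Segment: walthe-oz-na-fof.
mood: -oz → conditional.
voice: -na → causative.
evidentiality: ∅ → hearsay.
tense: -fof → present.

conditional, causative, hearsay, present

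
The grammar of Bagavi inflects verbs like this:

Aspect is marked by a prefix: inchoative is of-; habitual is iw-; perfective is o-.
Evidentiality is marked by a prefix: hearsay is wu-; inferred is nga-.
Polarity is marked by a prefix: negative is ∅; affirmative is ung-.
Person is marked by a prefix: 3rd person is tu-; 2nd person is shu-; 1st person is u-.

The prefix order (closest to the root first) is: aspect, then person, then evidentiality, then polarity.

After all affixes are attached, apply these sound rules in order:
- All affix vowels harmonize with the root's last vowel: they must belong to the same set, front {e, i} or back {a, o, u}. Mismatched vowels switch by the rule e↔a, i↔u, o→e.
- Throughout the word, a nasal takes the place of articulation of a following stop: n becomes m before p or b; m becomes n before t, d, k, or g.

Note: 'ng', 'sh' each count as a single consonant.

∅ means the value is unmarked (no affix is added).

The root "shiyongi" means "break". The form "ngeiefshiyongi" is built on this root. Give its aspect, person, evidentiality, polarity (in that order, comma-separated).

inchoative, 1st person, inferred, negative

Segment: nga-u-of-shiyongi.
aspect: of- → inchoative.
person: u- → 1st person.
evidentiality: nga- → inferred.
polarity: ∅ → negative.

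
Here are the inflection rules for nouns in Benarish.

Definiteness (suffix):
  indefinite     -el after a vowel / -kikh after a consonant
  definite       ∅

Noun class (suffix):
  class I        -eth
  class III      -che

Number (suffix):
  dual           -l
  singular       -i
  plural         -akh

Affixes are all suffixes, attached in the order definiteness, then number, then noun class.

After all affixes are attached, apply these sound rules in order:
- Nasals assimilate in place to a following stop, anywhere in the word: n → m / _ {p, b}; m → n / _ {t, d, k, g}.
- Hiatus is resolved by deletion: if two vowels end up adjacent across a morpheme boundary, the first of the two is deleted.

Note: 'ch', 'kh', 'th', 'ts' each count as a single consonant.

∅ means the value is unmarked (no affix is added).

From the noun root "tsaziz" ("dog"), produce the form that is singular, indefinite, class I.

Attach definiteness indefinite -kikh (after consonant 'z') → tsazizkikh.
Attach number singular -i → tsazizkikhi.
Attach noun class class I -eth → tsazizkikhieth.
Nasal assimilation: no change.
Apply vowel deletion: tsazizkikhieth → tsazizkikheth.

tsazizkikheth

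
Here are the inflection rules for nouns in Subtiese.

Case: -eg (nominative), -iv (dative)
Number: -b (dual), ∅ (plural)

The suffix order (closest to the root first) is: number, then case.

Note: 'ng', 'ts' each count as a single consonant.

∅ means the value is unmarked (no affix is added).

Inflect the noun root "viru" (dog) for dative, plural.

viruiv

number = plural: zero marking, form stays viru.
Attach case dative -iv → viruiv.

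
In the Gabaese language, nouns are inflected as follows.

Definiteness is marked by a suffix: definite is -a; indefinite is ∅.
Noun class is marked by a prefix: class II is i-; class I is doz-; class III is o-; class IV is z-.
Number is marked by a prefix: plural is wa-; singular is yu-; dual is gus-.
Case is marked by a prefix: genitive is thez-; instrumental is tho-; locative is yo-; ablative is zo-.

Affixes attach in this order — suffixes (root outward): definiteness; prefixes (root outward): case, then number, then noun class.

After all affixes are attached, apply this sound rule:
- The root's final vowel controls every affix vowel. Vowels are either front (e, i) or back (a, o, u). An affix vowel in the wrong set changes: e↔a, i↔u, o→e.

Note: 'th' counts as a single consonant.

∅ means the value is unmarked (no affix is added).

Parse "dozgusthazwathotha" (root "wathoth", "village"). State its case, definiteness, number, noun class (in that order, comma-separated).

Segment: doz-gus-thez-wathoth-a.
case: thez- → genitive.
definiteness: -a → definite.
number: gus- → dual.
noun class: doz- → class I.

genitive, definite, dual, class I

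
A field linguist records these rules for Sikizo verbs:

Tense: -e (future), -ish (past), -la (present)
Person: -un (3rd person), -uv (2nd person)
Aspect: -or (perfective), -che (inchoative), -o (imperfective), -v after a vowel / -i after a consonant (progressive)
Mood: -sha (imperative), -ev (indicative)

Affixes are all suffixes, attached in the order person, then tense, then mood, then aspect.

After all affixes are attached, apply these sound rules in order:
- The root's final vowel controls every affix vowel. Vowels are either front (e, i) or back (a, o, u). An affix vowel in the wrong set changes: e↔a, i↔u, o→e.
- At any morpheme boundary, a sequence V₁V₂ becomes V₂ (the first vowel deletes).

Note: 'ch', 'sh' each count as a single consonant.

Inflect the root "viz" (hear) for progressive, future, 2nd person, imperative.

viziveshev

Attach person 2nd person -uv → vizuv.
Attach tense future -e → vizuve.
Attach mood imperative -sha → vizuvesha.
Attach aspect progressive -v (after vowel 'a') → vizuveshav.
Apply vowel harmony: vizuveshav → viziveshev.
Vowel deletion: no change.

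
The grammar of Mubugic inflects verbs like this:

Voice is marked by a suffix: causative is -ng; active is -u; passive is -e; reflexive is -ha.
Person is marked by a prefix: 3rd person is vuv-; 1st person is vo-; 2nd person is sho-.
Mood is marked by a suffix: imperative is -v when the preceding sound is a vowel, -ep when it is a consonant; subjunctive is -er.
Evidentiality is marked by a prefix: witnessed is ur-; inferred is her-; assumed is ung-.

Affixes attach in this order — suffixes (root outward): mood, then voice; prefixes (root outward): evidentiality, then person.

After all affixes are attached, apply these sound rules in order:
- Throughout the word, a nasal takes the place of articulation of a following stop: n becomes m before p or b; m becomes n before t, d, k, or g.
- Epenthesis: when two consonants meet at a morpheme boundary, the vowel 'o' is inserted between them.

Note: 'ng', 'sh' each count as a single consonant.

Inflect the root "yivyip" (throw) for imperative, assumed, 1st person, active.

voungoyivyipepu

Attach mood imperative -ep (after consonant 'p') → yivyipep.
Attach evidentiality assumed ung- → ungyivyipep.
Attach person 1st person vo- → voungyivyipep.
Attach voice active -u → voungyivyipepu.
Nasal assimilation: no change.
Apply epenthesis: voungyivyipepu → voungoyivyipepu.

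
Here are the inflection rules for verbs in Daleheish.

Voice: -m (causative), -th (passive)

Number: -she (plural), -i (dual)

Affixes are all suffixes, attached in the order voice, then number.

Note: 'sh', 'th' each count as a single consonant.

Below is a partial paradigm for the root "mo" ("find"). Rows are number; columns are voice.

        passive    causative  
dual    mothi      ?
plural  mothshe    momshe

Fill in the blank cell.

momi

Attach voice causative -m → mom.
Attach number dual -i → momi.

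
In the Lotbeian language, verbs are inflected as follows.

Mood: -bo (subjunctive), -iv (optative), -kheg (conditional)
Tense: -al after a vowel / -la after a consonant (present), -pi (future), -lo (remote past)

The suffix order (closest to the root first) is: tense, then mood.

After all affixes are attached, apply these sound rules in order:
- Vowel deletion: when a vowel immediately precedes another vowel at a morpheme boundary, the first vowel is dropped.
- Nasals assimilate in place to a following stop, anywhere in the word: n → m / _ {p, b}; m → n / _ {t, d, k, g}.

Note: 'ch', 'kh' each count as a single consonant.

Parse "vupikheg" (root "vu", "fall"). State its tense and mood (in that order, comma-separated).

Segment: vu-pi-kheg.
tense: -pi → future.
mood: -kheg → conditional.

future, conditional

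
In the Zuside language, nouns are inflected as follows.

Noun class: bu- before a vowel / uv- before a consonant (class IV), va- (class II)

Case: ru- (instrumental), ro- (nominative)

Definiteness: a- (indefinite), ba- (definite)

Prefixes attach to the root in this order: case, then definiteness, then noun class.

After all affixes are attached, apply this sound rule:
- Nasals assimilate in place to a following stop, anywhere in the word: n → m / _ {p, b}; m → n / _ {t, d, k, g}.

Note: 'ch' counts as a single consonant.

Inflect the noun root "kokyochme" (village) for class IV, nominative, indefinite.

buarokokyochme

Attach case nominative ro- → rokokyochme.
Attach definiteness indefinite a- → arokokyochme.
Attach noun class class IV bu- (before vowel 'a') → buarokokyochme.
Nasal assimilation: no change.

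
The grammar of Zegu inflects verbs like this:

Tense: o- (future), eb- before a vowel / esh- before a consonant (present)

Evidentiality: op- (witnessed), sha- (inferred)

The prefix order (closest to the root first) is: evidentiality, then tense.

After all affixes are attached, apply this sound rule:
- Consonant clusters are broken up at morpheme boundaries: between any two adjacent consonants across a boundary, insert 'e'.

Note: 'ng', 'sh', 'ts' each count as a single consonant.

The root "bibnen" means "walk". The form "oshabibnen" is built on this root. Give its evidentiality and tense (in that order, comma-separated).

inferred, future

Segment: o-sha-bibnen.
evidentiality: sha- → inferred.
tense: o- → future.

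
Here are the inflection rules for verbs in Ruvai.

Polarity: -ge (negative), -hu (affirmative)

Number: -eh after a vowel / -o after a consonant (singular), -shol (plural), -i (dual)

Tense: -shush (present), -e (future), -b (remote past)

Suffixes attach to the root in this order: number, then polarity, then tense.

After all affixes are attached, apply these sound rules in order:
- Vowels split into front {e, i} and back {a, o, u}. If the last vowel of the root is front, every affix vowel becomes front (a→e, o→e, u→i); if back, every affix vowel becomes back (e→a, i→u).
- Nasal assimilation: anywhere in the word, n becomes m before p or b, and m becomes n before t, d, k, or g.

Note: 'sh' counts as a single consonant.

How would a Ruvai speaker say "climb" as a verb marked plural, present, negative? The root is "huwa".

huwasholgashush

Attach number plural -shol → huwashol.
Attach polarity negative -ge → huwasholge.
Attach tense present -shush → huwasholgeshush.
Apply vowel harmony: huwasholgeshush → huwasholgashush.
Nasal assimilation: no change.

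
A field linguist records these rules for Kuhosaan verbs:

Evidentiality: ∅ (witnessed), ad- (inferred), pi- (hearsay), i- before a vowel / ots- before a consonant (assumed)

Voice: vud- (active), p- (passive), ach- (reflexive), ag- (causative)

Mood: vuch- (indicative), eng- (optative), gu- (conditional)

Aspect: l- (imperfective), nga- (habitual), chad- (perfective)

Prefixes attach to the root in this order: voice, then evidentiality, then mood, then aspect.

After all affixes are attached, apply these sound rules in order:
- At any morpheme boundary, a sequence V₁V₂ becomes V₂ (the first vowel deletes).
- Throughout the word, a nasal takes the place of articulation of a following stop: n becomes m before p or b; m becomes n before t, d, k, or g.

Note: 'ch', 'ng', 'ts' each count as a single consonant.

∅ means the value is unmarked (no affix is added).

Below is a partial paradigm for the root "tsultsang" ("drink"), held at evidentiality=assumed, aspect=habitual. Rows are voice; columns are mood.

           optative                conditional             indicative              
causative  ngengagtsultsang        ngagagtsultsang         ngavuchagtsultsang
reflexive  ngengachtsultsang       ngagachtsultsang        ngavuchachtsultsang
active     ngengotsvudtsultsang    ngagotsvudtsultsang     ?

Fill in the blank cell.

Attach voice active vud- → vudtsultsang.
Attach evidentiality assumed ots- (before consonant 'v') → otsvudtsultsang.
Attach mood indicative vuch- → vuchotsvudtsultsang.
Attach aspect habitual nga- → ngavuchotsvudtsultsang.
Vowel deletion: no change.
Nasal assimilation: no change.

ngavuchotsvudtsultsang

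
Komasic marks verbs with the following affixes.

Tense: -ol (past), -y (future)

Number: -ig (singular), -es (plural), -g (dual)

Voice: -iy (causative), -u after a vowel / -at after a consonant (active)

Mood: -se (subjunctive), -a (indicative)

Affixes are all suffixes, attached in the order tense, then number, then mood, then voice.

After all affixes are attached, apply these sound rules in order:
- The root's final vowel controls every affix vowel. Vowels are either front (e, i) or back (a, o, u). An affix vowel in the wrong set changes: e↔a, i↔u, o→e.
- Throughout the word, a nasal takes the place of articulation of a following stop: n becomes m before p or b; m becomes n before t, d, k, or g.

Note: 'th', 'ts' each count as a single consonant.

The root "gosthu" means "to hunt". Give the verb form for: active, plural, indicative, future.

gosthuyasau

Attach tense future -y → gosthuy.
Attach number plural -es → gosthuyes.
Attach mood indicative -a → gosthuyesa.
Attach voice active -u (after vowel 'a') → gosthuyesau.
Apply vowel harmony: gosthuyesau → gosthuyasau.
Nasal assimilation: no change.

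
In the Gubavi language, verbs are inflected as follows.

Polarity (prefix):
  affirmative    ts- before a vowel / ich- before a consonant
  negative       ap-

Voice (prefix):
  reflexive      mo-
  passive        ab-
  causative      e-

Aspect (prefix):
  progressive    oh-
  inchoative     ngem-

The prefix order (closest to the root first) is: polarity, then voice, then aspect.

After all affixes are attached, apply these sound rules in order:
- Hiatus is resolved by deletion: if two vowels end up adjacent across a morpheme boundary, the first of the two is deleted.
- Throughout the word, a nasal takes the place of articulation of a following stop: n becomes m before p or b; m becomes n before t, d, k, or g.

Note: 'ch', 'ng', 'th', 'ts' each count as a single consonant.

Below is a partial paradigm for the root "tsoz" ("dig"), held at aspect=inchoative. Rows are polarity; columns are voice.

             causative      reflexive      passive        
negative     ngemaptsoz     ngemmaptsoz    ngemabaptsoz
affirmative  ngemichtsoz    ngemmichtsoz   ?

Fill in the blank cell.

Attach polarity affirmative ich- (before consonant 'ts') → ichtsoz.
Attach voice passive ab- → abichtsoz.
Attach aspect inchoative ngem- → ngemabichtsoz.
Vowel deletion: no change.
Nasal assimilation: no change.

ngemabichtsoz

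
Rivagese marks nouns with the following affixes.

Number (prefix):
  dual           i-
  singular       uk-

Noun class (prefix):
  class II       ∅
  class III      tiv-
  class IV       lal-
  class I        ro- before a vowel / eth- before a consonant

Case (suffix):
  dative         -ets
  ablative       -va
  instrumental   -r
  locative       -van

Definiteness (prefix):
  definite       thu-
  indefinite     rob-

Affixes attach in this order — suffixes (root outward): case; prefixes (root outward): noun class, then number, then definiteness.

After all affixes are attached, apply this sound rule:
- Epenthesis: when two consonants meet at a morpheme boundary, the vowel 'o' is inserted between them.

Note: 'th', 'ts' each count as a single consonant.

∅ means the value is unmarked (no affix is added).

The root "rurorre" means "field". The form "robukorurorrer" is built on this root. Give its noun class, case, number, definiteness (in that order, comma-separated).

Segment: rob-uk-rurorre-r.
noun class: ∅ → class II.
case: -r → instrumental.
number: uk- → singular.
definiteness: rob- → indefinite.

class II, instrumental, singular, indefinite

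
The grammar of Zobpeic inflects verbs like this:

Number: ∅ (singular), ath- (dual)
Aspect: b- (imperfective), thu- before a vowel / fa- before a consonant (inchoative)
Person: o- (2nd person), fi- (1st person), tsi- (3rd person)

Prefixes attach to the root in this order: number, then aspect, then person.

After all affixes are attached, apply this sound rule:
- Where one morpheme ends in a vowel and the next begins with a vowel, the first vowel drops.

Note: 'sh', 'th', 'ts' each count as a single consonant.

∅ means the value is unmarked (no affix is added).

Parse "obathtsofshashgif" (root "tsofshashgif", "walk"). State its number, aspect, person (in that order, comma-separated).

dual, imperfective, 2nd person

Segment: o-b-ath-tsofshashgif.
number: ath- → dual.
aspect: b- → imperfective.
person: o- → 2nd person.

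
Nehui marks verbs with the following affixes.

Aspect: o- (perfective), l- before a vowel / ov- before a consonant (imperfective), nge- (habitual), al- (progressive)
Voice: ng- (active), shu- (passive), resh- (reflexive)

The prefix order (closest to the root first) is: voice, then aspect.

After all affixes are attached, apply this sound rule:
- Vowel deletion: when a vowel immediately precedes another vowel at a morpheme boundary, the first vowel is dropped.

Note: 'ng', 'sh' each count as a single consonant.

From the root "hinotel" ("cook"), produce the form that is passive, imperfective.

ovshuhinotel

Attach voice passive shu- → shuhinotel.
Attach aspect imperfective ov- (before consonant 'sh') → ovshuhinotel.
Vowel deletion: no change.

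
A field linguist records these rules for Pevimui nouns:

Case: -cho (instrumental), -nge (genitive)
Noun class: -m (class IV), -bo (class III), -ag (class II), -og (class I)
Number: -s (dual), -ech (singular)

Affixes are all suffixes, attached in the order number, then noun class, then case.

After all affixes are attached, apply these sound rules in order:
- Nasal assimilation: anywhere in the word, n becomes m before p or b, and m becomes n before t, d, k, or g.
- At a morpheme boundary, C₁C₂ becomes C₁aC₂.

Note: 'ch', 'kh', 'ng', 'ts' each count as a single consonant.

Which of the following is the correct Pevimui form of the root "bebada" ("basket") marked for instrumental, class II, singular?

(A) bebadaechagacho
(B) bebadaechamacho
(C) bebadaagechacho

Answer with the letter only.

A

Attach number singular -ech → bebadaech.
Attach noun class class II -ag → bebadaechag.
Attach case instrumental -cho → bebadaechagcho.
Nasal assimilation: no change.
Apply epenthesis: bebadaechagcho → bebadaechagacho.
So the correct form is bebadaechagacho, option (A).
(C) bebadaagechacho is wrong: it has the affixes in the wrong order.
(B) bebadaechamacho is wrong: it uses class IV instead of class II for noun class.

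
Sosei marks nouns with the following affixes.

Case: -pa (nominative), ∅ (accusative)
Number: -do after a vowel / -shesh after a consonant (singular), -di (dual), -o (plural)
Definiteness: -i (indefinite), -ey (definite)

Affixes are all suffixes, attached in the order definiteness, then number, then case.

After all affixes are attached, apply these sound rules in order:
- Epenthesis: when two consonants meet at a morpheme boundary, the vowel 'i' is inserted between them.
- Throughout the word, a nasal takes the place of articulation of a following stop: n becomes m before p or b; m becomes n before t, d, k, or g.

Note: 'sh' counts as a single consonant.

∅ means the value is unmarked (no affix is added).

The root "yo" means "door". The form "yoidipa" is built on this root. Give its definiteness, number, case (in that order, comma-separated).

Segment: yo-i-di-pa.
definiteness: -i → indefinite.
number: -di → dual.
case: -pa → nominative.

indefinite, dual, nominative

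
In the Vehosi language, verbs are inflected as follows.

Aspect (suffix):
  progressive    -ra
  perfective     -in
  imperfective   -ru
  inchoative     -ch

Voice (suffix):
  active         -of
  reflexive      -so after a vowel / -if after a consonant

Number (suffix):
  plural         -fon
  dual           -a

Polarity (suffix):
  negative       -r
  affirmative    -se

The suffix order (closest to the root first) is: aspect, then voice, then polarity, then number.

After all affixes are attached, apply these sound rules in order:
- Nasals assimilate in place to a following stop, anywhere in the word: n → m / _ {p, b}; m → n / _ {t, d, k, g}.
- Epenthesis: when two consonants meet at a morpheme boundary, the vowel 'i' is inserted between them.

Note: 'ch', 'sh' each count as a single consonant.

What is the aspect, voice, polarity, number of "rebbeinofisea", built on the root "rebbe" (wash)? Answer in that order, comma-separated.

perfective, active, affirmative, dual

Segment: rebbe-in-of-se-a.
aspect: -in → perfective.
voice: -of → active.
polarity: -se → affirmative.
number: -a → dual.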